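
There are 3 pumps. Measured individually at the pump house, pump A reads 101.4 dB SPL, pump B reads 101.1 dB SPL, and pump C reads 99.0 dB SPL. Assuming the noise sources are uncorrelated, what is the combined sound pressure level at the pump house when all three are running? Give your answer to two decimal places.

Uncorrelated sources add in intensity (power), not in dB.
L_total = 10·log₁₀(10^(101.4/10) + 10^(101.1/10) + 10^(99.0/10)) = 10·log₁₀(34630000000) = 105.39 dB SPL.

105.39 dB SPL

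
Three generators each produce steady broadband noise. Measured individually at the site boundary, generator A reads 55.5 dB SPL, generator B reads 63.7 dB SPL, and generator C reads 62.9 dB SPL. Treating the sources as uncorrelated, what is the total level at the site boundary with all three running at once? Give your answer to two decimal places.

Incoherent sources sum as intensities:
L_total = 10·log₁₀(10^(55.5/10) + 10^(63.7/10) + 10^(62.9/10)) = 10·log₁₀(4649000) = 66.67 dB SPL.

66.67 dB SPL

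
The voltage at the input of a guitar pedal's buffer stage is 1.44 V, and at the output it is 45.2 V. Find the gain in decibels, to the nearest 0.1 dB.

Voltage is an amplitude quantity, so gain = 20·log₁₀(V_out/V_in).
20·log₁₀(45.2/1.44) = 20·log₁₀(31.39) = 29.9 dB.

29.9 dB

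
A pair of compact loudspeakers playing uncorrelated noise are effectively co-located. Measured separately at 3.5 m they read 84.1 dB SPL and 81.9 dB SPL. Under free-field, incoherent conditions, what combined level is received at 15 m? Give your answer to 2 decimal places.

Combined at 3.5 m: 10·log₁₀(10^(84.1/10)+10^(81.9/10)) = 86.148 dB SPL.
Then apply −20·log₁₀(15/3.5) = -12.640 dB → 73.51 dB SPL.

73.51 dB SPL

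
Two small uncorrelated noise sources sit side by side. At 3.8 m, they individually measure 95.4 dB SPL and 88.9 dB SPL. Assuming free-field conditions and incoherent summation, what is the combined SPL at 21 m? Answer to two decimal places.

81.43 dB SPL

Combined at 3.8 m: 10·log₁₀(10^(95.4/10)+10^(88.9/10)) = 96.277 dB SPL.
Then apply −20·log₁₀(21/3.8) = -14.849 dB → 81.43 dB SPL.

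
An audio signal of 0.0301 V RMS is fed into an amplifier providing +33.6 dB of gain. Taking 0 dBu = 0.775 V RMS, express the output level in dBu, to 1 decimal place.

Input level: 20·log₁₀(0.0301/0.775) = -28.21 dBu.
Output: -28.21 + 33.6 = +5.4 dBu.

+5.4 dBu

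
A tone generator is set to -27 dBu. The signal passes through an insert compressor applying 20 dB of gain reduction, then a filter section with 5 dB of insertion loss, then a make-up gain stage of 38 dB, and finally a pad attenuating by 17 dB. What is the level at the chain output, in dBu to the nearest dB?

-31 dBu

In dB, series stages simply add:
-27 − 20 − 5 + 38 − 17 = -31 dBu.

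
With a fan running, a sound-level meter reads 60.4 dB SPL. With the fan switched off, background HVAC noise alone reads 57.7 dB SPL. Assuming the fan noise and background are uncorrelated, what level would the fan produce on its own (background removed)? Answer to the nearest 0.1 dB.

57.1 dB SPL

Background correction is a power subtraction:
L_src = 10·log₁₀(10^(60.4/10) − 10^(57.7/10)) = 10·log₁₀(507600) = 57.1 dB SPL.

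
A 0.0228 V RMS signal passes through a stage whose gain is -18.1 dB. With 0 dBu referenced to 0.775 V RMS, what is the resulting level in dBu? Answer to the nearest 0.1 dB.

Input level: 20·log₁₀(0.0228/0.775) = -30.63 dBu.
Output: -30.63 − 18.1 = -48.7 dBu.

-48.7 dBu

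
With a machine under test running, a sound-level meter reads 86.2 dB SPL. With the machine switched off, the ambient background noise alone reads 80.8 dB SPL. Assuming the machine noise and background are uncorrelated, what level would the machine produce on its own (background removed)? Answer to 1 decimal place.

84.7 dB SPL

Subtract intensities: L_src = 10·log₁₀(10^(L_total/10) − 10^(L_bg/10)).
L_src = 10·log₁₀(10^(86.2/10) − 10^(80.8/10)) = 10·log₁₀(296600000) = 84.7 dB SPL.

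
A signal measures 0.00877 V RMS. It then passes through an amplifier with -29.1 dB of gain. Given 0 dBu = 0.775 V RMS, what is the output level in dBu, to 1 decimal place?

-68.0 dBu

Input level: 20·log₁₀(0.00877/0.775) = -38.93 dBu.
Output: -38.93 − 29.1 = -68.0 dBu.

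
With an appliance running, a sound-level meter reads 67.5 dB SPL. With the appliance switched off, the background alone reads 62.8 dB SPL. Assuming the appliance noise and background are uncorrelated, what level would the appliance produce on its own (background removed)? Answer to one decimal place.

Background correction is a power subtraction:
L_src = 10·log₁₀(10^(67.5/10) − 10^(62.8/10)) = 10·log₁₀(3718000) = 65.7 dB SPL.

65.7 dB SPL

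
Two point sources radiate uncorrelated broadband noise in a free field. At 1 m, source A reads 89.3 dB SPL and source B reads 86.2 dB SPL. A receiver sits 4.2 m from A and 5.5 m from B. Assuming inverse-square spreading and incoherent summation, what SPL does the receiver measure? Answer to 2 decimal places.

77.93 dB SPL

At the listener: L_A = 89.3 − 20·log₁₀(4.2) = 76.835 dB; L_B = 86.2 − 20·log₁₀(5.5) = 71.393 dB.
Combined: 10·log₁₀(10^(76.835/10)+10^(71.393/10)) = 77.93 dB SPL.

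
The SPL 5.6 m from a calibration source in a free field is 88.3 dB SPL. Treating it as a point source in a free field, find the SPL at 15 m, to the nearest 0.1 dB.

Free-field point source: level drops by 20·log₁₀ of the distance ratio.
ΔL = −20·log₁₀(15/5.6) = -8.56 dB, so L₂ = 88.3 + (-8.56) = 79.7 dB SPL.

79.7 dB SPL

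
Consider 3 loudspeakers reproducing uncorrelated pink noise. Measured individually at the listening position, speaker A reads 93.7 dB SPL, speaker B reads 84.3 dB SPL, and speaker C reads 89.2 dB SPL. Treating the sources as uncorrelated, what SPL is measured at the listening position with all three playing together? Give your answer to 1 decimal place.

Add the sources as powers (linear), then convert back to dB:
L_total = 10·log₁₀(10^(93.7/10) + 10^(84.3/10) + 10^(89.2/10)) = 10·log₁₀(3445000000) = 95.4 dB SPL.

95.4 dB SPL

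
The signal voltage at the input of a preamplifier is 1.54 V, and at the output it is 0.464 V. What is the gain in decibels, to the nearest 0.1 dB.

Voltage is an amplitude quantity, so gain = 20·log₁₀(V_out/V_in).
20·log₁₀(0.464/1.54) = 20·log₁₀(0.3013) = -10.4 dB.

-10.4 dB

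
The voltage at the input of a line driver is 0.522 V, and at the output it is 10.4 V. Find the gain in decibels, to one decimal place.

Voltage is an amplitude quantity, so gain = 20·log₁₀(V_out/V_in).
20·log₁₀(10.4/0.522) = 20·log₁₀(19.92) = 26.0 dB.

26.0 dB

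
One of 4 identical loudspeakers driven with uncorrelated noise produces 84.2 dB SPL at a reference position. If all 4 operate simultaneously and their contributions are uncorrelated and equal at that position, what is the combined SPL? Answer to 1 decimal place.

4 equal incoherent sources raise the level by 10·log₁₀(4) = 6.02 dB.
L_total = 84.2 + 6.02 = 90.2 dB SPL.

90.2 dB SPL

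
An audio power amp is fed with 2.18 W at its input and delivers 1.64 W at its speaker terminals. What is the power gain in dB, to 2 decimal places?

Power is a power quantity, so gain = 10·log₁₀(P_out/P_in).
10·log₁₀(1.64/2.18) = 10·log₁₀(0.7523) = -1.24 dB.

-1.24 dB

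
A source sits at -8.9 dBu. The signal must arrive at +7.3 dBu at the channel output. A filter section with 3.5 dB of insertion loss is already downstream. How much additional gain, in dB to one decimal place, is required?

The required make-up gain is the shortfall in the dB sum.
G = +7.3 − (-8.9) + 3.5 = 19.7 dB.

19.7 dB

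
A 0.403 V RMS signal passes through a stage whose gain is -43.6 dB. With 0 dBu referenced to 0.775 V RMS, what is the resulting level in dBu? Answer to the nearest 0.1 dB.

-49.3 dBu

Input level: 20·log₁₀(0.403/0.775) = -5.68 dBu.
Output: -5.68 − 43.6 = -49.3 dBu.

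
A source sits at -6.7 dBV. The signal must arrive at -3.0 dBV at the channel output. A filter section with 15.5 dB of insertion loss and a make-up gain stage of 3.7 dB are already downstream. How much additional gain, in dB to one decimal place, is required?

15.5 dB

The required make-up gain is the shortfall in the dB sum.
G = -3.0 − (-6.7) + 15.5 − 3.7 = 15.5 dB.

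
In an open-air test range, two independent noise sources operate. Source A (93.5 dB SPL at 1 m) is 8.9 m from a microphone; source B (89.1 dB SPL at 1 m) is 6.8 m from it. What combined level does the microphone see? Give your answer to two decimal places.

76.61 dB SPL

At the listener: L_A = 93.5 − 20·log₁₀(8.9) = 74.512 dB; L_B = 89.1 − 20·log₁₀(6.8) = 72.450 dB.
Combined: 10·log₁₀(10^(74.512/10)+10^(72.450/10)) = 76.61 dB SPL.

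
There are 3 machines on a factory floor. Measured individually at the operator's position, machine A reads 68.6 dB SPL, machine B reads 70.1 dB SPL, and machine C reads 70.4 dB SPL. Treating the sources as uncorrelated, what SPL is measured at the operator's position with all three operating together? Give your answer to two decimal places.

74.54 dB SPL

Uncorrelated sources add in intensity (power), not in dB.
L_total = 10·log₁₀(10^(68.6/10) + 10^(70.1/10) + 10^(70.4/10)) = 10·log₁₀(28440000) = 74.54 dB SPL.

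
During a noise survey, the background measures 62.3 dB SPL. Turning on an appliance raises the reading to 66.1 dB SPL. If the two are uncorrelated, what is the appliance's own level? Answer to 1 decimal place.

63.8 dB SPL

Background correction is a power subtraction:
L_src = 10·log₁₀(10^(66.1/10) − 10^(62.3/10)) = 10·log₁₀(2376000) = 63.8 dB SPL.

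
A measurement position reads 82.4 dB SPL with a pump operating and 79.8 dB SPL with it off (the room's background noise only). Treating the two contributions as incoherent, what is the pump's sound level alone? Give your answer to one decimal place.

78.9 dB SPL

Remove the background by subtracting linear intensities:
L_src = 10·log₁₀(10^(82.4/10) − 10^(79.8/10)) = 10·log₁₀(78280000) = 78.9 dB SPL.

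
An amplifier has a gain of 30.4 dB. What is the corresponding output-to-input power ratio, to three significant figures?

Power ratio = 10^(dB/10).
10^(30.4/10) = 10^(3.040) = 1100.

1100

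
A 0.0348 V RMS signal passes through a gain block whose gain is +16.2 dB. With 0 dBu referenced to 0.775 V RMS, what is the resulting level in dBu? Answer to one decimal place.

-10.8 dBu

Input level: 20·log₁₀(0.0348/0.775) = -26.95 dBu.
Output: -26.95 + 16.2 = -10.8 dBu.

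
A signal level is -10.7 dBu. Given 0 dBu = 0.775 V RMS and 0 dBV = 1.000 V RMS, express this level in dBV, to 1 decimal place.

-12.9 dBV

The offset between the scales is 20·log₁₀(0.775/1.000) = −2.214 dB.
So dBV = -10.7 − 2.214 = -12.9 dBV.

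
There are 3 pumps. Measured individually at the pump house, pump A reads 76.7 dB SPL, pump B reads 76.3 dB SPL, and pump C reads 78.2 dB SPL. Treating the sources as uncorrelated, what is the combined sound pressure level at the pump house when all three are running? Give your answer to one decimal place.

Incoherent sources sum as intensities:
L_total = 10·log₁₀(10^(76.7/10) + 10^(76.3/10) + 10^(78.2/10)) = 10·log₁₀(155500000) = 81.9 dB SPL.

81.9 dB SPL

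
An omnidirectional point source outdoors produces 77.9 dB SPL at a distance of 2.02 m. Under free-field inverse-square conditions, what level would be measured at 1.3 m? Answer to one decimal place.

81.7 dB SPL

Free-field point source: level drops by 20·log₁₀ of the distance ratio.
ΔL = −20·log₁₀(1.3/2.02) = 3.83 dB, so L₂ = 77.9 + (3.83) = 81.7 dB SPL.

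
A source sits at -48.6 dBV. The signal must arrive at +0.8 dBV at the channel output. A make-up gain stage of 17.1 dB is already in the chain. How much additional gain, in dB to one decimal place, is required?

The required make-up gain is the shortfall in the dB sum.
G = +0.8 − (-48.6) − 17.1 = 32.3 dB.

32.3 dB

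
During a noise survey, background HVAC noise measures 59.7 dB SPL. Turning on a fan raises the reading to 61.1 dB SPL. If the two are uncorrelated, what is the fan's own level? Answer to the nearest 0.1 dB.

55.5 dB SPL

Remove the background by subtracting linear intensities:
L_src = 10·log₁₀(10^(61.1/10) − 10^(59.7/10)) = 10·log₁₀(355000) = 55.5 dB SPL.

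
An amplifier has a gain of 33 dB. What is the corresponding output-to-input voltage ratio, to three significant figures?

44.7

Voltage ratio = 10^(dB/20).
10^(33/20) = 10^(1.650) = 44.7.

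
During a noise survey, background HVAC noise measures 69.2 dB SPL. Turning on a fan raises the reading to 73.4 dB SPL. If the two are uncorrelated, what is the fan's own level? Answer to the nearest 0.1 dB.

Remove the background by subtracting linear intensities:
L_src = 10·log₁₀(10^(73.4/10) − 10^(69.2/10)) = 10·log₁₀(13560000) = 71.3 dB SPL.

71.3 dB SPL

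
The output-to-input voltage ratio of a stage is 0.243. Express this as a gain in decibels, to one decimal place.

-12.3 dB

Voltage is an amplitude quantity, so gain = 20·log₁₀(V_out/V_in).
20·log₁₀(0.243) = -12.3 dB.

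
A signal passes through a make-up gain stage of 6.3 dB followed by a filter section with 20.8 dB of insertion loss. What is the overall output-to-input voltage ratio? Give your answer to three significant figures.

0.188

Net gain = 6.3 + (−20.8) = -14.5 dB.
Voltage ratio = 10^(-14.5/20) = 0.188.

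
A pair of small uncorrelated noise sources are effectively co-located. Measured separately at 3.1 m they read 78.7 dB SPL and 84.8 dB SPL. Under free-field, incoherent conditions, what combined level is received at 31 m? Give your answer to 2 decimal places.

65.75 dB SPL

Combined at 3.1 m: 10·log₁₀(10^(78.7/10)+10^(84.8/10)) = 85.753 dB SPL.
Then apply −20·log₁₀(31/3.1) = -20.000 dB → 65.75 dB SPL.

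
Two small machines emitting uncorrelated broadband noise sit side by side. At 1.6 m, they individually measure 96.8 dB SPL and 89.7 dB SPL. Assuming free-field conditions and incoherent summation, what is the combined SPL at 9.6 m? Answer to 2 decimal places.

82.01 dB SPL

Combined at 1.6 m: 10·log₁₀(10^(96.8/10)+10^(89.7/10)) = 97.574 dB SPL.
Then apply −20·log₁₀(9.6/1.6) = -15.563 dB → 82.01 dB SPL.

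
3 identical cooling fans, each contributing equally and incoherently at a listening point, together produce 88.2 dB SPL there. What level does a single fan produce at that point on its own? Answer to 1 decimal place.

83.4 dB SPL

3 equal incoherent sources add 10·log₁₀(3) = 4.77 dB over one source.
L_one = 88.2 − 4.77 = 83.4 dB SPL.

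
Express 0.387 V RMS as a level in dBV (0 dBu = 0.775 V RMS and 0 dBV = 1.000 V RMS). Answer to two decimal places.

-8.25 dBV

dBV = 20·log₁₀(V / 1.000 V).
20·log₁₀(0.387/1.000) = -8.25 dBV.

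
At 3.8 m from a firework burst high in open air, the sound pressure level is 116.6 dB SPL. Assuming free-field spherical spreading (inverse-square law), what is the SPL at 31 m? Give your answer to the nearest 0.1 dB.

Free-field point source: level drops by 20·log₁₀ of the distance ratio.
ΔL = −20·log₁₀(31/3.8) = -18.23 dB, so L₂ = 116.6 + (-18.23) = 98.4 dB SPL.

98.4 dB SPL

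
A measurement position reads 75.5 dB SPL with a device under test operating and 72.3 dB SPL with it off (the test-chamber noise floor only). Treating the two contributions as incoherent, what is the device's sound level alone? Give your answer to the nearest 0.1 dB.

Background correction is a power subtraction:
L_src = 10·log₁₀(10^(75.5/10) − 10^(72.3/10)) = 10·log₁₀(18500000) = 72.7 dB SPL.

72.7 dB SPL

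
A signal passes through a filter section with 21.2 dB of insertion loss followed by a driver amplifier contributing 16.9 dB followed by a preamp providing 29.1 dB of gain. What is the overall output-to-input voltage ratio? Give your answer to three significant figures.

17.4

Net gain = (−21.2) + 16.9 + 29.1 = 24.8 dB.
Voltage ratio = 10^(24.8/20) = 17.4.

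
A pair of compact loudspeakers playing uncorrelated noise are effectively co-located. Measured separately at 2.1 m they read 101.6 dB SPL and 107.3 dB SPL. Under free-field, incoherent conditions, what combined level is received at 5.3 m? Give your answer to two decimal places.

100.29 dB SPL

Combined at 2.1 m: 10·log₁₀(10^(101.6/10)+10^(107.3/10)) = 108.335 dB SPL.
Then apply −20·log₁₀(5.3/2.1) = -8.041 dB → 100.29 dB SPL.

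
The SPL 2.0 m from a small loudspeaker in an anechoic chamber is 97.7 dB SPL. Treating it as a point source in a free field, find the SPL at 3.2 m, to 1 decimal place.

Free-field point source: level drops by 20·log₁₀ of the distance ratio.
ΔL = −20·log₁₀(3.2/2.0) = -4.08 dB, so L₂ = 97.7 + (-4.08) = 93.6 dB SPL.

93.6 dB SPL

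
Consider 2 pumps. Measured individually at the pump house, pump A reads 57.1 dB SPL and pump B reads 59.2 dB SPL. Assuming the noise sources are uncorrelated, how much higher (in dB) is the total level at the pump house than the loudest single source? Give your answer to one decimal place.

Incoherent sources sum as intensities:
L_total = 10·log₁₀(10^(57.1/10) + 10^(59.2/10)) = 61.29 dB SPL.
Excess over the loudest (59.2 dB): 61.29 − 59.2 = 2.1 dB.

2.1 dB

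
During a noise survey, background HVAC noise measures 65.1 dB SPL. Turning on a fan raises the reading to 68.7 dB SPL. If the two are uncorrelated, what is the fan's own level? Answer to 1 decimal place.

Subtract intensities: L_src = 10·log₁₀(10^(L_total/10) − 10^(L_bg/10)).
L_src = 10·log₁₀(10^(68.7/10) − 10^(65.1/10)) = 10·log₁₀(4177000) = 66.2 dB SPL.

66.2 dB SPL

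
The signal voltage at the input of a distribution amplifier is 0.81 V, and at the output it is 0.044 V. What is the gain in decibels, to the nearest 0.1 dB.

Voltage is an amplitude quantity, so gain = 20·log₁₀(V_out/V_in).
20·log₁₀(0.044/0.81) = 20·log₁₀(0.05432) = -25.3 dB.

-25.3 dB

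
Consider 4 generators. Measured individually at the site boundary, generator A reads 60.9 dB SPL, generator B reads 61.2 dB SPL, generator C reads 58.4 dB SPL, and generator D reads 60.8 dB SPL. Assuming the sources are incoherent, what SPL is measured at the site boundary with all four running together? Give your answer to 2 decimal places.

Add the sources as powers (linear), then convert back to dB:
L_total = 10·log₁₀(10^(60.9/10) + 10^(61.2/10) + 10^(58.4/10) + 10^(60.8/10)) = 10·log₁₀(4443000) = 66.48 dB SPL.

66.48 dB SPL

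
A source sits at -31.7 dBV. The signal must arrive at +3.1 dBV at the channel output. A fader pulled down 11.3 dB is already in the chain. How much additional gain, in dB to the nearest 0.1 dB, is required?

46.1 dB

The required make-up gain is the shortfall in the dB sum.
G = +3.1 − (-31.7) + 11.3 = 46.1 dB.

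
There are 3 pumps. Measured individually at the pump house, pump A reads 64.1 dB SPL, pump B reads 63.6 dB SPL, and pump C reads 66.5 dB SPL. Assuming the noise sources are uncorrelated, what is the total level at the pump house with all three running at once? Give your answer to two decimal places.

69.70 dB SPL

Add the sources as powers (linear), then convert back to dB:
L_total = 10·log₁₀(10^(64.1/10) + 10^(63.6/10) + 10^(66.5/10)) = 10·log₁₀(9328000) = 69.70 dB SPL.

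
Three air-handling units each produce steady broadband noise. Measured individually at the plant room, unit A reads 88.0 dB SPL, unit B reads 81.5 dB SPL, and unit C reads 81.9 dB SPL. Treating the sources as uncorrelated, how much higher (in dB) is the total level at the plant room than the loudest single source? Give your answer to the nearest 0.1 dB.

1.7 dB

Uncorrelated sources add in intensity (power), not in dB.
L_total = 10·log₁₀(10^(88.0/10) + 10^(81.5/10) + 10^(81.9/10)) = 89.67 dB SPL.
Excess over the loudest (88.0 dB): 89.67 − 88.0 = 1.7 dB.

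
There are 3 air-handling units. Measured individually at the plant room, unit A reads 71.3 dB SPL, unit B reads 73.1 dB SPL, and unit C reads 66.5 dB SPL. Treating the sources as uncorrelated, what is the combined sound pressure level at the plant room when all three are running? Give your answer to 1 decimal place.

Incoherent sources sum as intensities:
L_total = 10·log₁₀(10^(71.3/10) + 10^(73.1/10) + 10^(66.5/10)) = 10·log₁₀(38370000) = 75.8 dB SPL.

75.8 dB SPL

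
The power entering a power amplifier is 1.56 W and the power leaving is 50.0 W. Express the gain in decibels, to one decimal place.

For a power ratio, dB = 10·log₁₀(P₂/P₁).
10·log₁₀(50.0/1.56) = 10·log₁₀(32.05) = 15.1 dB.

15.1 dB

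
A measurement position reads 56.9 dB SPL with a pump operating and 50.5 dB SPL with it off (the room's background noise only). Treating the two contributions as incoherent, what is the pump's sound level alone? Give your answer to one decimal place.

55.8 dB SPL

Background correction is a power subtraction:
L_src = 10·log₁₀(10^(56.9/10) − 10^(50.5/10)) = 10·log₁₀(377600) = 55.8 dB SPL.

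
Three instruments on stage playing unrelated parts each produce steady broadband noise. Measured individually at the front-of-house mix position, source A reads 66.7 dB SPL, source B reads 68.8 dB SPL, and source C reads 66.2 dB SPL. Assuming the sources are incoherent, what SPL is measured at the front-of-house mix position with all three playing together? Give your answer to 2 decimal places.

Uncorrelated sources add in intensity (power), not in dB.
L_total = 10·log₁₀(10^(66.7/10) + 10^(68.8/10) + 10^(66.2/10)) = 10·log₁₀(16430000) = 72.16 dB SPL.

72.16 dB SPL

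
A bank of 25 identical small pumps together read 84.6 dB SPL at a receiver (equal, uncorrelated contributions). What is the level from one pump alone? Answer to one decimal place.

70.6 dB SPL

25 equal incoherent sources add 10·log₁₀(25) = 13.98 dB over one source.
L_one = 84.6 − 13.98 = 70.6 dB SPL.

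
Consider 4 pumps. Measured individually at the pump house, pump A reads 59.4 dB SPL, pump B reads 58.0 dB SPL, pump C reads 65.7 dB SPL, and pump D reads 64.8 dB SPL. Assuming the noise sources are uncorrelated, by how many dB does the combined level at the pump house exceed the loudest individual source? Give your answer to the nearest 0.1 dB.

3.5 dB

Incoherent sources sum as intensities:
L_total = 10·log₁₀(10^(59.4/10) + 10^(58.0/10) + 10^(65.7/10) + 10^(64.8/10)) = 69.16 dB SPL.
Excess over the loudest (65.7 dB): 69.16 − 65.7 = 3.5 dB.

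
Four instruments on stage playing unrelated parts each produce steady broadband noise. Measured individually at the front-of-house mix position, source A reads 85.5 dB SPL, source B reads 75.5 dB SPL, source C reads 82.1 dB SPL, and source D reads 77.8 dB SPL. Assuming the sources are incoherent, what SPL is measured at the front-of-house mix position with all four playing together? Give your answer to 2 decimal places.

87.87 dB SPL

Incoherent sources sum as intensities:
L_total = 10·log₁₀(10^(85.5/10) + 10^(75.5/10) + 10^(82.1/10) + 10^(77.8/10)) = 10·log₁₀(612700000) = 87.87 dB SPL.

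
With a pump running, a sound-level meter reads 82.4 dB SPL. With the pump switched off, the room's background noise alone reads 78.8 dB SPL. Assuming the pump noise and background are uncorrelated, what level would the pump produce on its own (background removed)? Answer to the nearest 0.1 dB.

79.9 dB SPL

Remove the background by subtracting linear intensities:
L_src = 10·log₁₀(10^(82.4/10) − 10^(78.8/10)) = 10·log₁₀(97920000) = 79.9 dB SPL.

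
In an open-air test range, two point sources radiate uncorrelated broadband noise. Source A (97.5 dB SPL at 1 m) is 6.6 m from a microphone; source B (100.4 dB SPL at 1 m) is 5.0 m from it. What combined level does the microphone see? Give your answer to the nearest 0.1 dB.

At the listener: L_A = 97.5 − 20·log₁₀(6.6) = 81.11 dB; L_B = 100.4 − 20·log₁₀(5.0) = 86.42 dB.
Combined: 10·log₁₀(10^(81.11/10)+10^(86.42/10)) = 87.5 dB SPL.

87.5 dB SPL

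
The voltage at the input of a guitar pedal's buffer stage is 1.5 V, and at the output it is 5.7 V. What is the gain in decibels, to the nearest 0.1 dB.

Voltage ratio → dB uses the 20·log₁₀ form:
20·log₁₀(5.7/1.5) = 20·log₁₀(3.800) = 11.6 dB.

11.6 dB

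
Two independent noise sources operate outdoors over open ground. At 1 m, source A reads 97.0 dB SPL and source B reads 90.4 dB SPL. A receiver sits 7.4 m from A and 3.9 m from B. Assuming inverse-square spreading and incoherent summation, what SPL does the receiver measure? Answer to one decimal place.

At the listener: L_A = 97.0 − 20·log₁₀(7.4) = 79.62 dB; L_B = 90.4 − 20·log₁₀(3.9) = 78.58 dB.
Combined: 10·log₁₀(10^(79.62/10)+10^(78.58/10)) = 82.1 dB SPL.

82.1 dB SPL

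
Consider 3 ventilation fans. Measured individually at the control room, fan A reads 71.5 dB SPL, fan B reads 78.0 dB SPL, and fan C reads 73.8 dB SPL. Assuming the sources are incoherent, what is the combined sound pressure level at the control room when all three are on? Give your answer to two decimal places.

Incoherent sources sum as intensities:
L_total = 10·log₁₀(10^(71.5/10) + 10^(78.0/10) + 10^(73.8/10)) = 10·log₁₀(101200000) = 80.05 dB SPL.

80.05 dB SPL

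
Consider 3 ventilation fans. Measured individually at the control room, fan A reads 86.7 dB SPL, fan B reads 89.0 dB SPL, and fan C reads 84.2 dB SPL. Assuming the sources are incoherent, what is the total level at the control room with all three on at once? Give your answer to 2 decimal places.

Add the sources as powers (linear), then convert back to dB:
L_total = 10·log₁₀(10^(86.7/10) + 10^(89.0/10) + 10^(84.2/10)) = 10·log₁₀(1525000000) = 91.83 dB SPL.

91.83 dB SPL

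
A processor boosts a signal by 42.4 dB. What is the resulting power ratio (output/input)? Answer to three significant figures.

Power ratio = 10^(dB/10).
10^(42.4/10) = 10^(4.240) = 17400.

17400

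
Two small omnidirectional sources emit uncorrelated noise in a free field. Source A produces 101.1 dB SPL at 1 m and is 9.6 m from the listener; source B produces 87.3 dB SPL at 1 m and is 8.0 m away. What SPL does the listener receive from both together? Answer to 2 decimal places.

81.71 dB SPL

At the listener: L_A = 101.1 − 20·log₁₀(9.6) = 81.455 dB; L_B = 87.3 − 20·log₁₀(8.0) = 69.238 dB.
Combined: 10·log₁₀(10^(81.455/10)+10^(69.238/10)) = 81.71 dB SPL.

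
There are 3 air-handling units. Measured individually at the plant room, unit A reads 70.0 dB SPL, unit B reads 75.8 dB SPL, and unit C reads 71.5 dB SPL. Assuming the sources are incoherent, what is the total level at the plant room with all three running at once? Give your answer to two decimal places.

77.93 dB SPL

Add the sources as powers (linear), then convert back to dB:
L_total = 10·log₁₀(10^(70.0/10) + 10^(75.8/10) + 10^(71.5/10)) = 10·log₁₀(62140000) = 77.93 dB SPL.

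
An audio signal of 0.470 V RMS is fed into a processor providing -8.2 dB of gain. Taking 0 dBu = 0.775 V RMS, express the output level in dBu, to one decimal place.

-12.5 dBu

Input level: 20·log₁₀(0.470/0.775) = -4.34 dBu.
Output: -4.34 − 8.2 = -12.5 dBu.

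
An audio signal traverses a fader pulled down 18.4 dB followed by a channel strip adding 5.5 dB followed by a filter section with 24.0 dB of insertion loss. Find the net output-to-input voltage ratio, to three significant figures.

Net gain = (−18.4) + 5.5 + (−24.0) = -36.9 dB.
Voltage ratio = 10^(-36.9/20) = 0.0143.

0.0143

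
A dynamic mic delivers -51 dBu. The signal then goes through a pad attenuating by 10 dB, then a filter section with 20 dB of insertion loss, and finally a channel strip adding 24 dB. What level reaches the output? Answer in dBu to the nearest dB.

In dB, series stages simply add:
-51 − 10 − 20 + 24 = -57 dBu.

-57 dBu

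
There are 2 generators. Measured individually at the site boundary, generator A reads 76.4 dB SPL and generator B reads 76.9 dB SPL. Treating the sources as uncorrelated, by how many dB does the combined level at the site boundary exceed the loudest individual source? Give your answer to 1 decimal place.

2.8 dB

Incoherent sources sum as intensities:
L_total = 10·log₁₀(10^(76.4/10) + 10^(76.9/10)) = 79.67 dB SPL.
Excess over the loudest (76.9 dB): 79.67 − 76.9 = 2.8 dB.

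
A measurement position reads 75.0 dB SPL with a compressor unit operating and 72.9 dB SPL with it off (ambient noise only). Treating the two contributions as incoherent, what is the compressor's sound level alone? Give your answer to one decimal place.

70.8 dB SPL

Subtract intensities: L_src = 10·log₁₀(10^(L_total/10) − 10^(L_bg/10)).
L_src = 10·log₁₀(10^(75.0/10) − 10^(72.9/10)) = 10·log₁₀(12120000) = 70.8 dB SPL.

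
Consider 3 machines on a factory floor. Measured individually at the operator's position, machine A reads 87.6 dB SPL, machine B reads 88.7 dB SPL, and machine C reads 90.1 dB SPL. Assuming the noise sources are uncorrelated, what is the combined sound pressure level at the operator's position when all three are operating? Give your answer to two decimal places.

93.69 dB SPL

Uncorrelated sources add in intensity (power), not in dB.
L_total = 10·log₁₀(10^(87.6/10) + 10^(88.7/10) + 10^(90.1/10)) = 10·log₁₀(2340000000) = 93.69 dB SPL.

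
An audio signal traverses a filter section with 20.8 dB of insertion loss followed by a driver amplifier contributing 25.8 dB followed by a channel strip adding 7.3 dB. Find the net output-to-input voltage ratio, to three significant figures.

Net gain = (−20.8) + 25.8 + 7.3 = 12.3 dB.
Voltage ratio = 10^(12.3/20) = 4.12.

4.12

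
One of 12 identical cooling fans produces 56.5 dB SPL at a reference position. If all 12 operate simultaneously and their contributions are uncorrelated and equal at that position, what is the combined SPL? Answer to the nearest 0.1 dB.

67.3 dB SPL

12 equal incoherent sources raise the level by 10·log₁₀(12) = 10.79 dB.
L_total = 56.5 + 10.79 = 67.3 dB SPL.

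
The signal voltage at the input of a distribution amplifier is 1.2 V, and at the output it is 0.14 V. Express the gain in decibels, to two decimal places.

Voltage ratio → dB uses the 20·log₁₀ form:
20·log₁₀(0.14/1.2) = 20·log₁₀(0.1167) = -18.66 dB.

-18.66 dB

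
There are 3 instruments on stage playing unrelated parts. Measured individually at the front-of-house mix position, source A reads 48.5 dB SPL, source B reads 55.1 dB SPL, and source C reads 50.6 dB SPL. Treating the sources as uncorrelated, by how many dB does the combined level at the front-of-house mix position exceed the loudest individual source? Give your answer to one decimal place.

2.0 dB

Add the sources as powers (linear), then convert back to dB:
L_total = 10·log₁₀(10^(48.5/10) + 10^(55.1/10) + 10^(50.6/10)) = 57.07 dB SPL.
Excess over the loudest (55.1 dB): 57.07 − 55.1 = 2.0 dB.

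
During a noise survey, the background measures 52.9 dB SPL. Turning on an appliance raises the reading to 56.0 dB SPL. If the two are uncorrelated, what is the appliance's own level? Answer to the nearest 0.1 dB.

Subtract intensities: L_src = 10·log₁₀(10^(L_total/10) − 10^(L_bg/10)).
L_src = 10·log₁₀(10^(56.0/10) − 10^(52.9/10)) = 10·log₁₀(203100) = 53.1 dB SPL.

53.1 dB SPL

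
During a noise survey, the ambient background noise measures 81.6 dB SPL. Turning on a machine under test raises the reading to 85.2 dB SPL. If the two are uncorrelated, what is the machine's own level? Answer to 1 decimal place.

Background correction is a power subtraction:
L_src = 10·log₁₀(10^(85.2/10) − 10^(81.6/10)) = 10·log₁₀(186600000) = 82.7 dB SPL.

82.7 dB SPL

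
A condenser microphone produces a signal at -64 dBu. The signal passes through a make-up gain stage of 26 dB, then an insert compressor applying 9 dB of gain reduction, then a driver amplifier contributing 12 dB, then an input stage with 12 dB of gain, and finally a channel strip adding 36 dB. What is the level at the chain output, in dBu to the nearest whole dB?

In dB, series stages simply add:
-64 + 26 − 9 + 12 + 12 + 36 = +13 dBu.

+13 dBu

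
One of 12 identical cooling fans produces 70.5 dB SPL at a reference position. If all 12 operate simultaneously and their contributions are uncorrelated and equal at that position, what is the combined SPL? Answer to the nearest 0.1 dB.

12 equal incoherent sources raise the level by 10·log₁₀(12) = 10.79 dB.
L_total = 70.5 + 10.79 = 81.3 dB SPL.

81.3 dB SPL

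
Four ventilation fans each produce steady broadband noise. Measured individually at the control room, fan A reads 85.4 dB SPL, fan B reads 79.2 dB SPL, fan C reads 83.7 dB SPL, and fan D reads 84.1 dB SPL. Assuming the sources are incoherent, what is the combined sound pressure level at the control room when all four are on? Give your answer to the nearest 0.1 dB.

89.6 dB SPL

Incoherent sources sum as intensities:
L_total = 10·log₁₀(10^(85.4/10) + 10^(79.2/10) + 10^(83.7/10) + 10^(84.1/10)) = 10·log₁₀(921400000) = 89.6 dB SPL.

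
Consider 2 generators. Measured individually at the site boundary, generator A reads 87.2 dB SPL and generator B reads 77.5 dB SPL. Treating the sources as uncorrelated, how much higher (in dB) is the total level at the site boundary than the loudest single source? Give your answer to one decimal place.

Uncorrelated sources add in intensity (power), not in dB.
L_total = 10·log₁₀(10^(87.2/10) + 10^(77.5/10)) = 87.64 dB SPL.
Excess over the loudest (87.2 dB): 87.64 − 87.2 = 0.4 dB.

0.4 dB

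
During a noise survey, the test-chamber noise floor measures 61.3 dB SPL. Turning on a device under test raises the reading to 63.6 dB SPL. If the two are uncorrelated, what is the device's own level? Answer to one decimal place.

Background correction is a power subtraction:
L_src = 10·log₁₀(10^(63.6/10) − 10^(61.3/10)) = 10·log₁₀(941900) = 59.7 dB SPL.

59.7 dB SPL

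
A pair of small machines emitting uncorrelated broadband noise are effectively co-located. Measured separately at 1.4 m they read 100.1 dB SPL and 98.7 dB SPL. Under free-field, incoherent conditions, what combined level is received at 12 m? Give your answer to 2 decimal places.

Combined at 1.4 m: 10·log₁₀(10^(100.1/10)+10^(98.7/10)) = 102.466 dB SPL.
Then apply −20·log₁₀(12/1.4) = -18.661 dB → 83.81 dB SPL.

83.81 dB SPL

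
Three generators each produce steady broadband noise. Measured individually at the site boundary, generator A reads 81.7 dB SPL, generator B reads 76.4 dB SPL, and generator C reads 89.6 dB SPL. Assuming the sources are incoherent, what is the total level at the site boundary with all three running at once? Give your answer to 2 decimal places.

Add the sources as powers (linear), then convert back to dB:
L_total = 10·log₁₀(10^(81.7/10) + 10^(76.4/10) + 10^(89.6/10)) = 10·log₁₀(1104000000) = 90.43 dB SPL.

90.43 dB SPL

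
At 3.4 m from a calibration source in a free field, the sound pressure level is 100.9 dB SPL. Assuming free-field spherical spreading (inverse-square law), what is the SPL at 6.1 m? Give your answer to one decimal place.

95.8 dB SPL

For a point source in a free field, ΔL = −20·log₁₀(d₂/d₁).
ΔL = −20·log₁₀(6.1/3.4) = -5.08 dB, so L₂ = 100.9 + (-5.08) = 95.8 dB SPL.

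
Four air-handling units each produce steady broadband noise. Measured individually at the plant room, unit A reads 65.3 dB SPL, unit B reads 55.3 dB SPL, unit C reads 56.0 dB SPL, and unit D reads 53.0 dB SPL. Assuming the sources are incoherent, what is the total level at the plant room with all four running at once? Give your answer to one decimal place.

Add the sources as powers (linear), then convert back to dB:
L_total = 10·log₁₀(10^(65.3/10) + 10^(55.3/10) + 10^(56.0/10) + 10^(53.0/10)) = 10·log₁₀(4325000) = 66.4 dB SPL.

66.4 dB SPL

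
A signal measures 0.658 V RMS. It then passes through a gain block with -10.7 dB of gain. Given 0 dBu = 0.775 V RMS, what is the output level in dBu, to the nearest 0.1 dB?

-12.1 dBu

Input level: 20·log₁₀(0.658/0.775) = -1.42 dBu.
Output: -1.42 − 10.7 = -12.1 dBu.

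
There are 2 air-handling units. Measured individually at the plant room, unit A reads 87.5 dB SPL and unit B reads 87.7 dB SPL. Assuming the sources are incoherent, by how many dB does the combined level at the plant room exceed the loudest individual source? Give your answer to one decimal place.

Uncorrelated sources add in intensity (power), not in dB.
L_total = 10·log₁₀(10^(87.5/10) + 10^(87.7/10)) = 90.61 dB SPL.
Excess over the loudest (87.7 dB): 90.61 − 87.7 = 2.9 dB.

2.9 dB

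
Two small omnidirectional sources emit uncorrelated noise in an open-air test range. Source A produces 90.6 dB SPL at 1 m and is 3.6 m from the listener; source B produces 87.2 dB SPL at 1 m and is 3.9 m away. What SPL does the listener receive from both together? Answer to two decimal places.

At the listener: L_A = 90.6 − 20·log₁₀(3.6) = 79.474 dB; L_B = 87.2 − 20·log₁₀(3.9) = 75.379 dB.
Combined: 10·log₁₀(10^(79.474/10)+10^(75.379/10)) = 80.90 dB SPL.

80.90 dB SPL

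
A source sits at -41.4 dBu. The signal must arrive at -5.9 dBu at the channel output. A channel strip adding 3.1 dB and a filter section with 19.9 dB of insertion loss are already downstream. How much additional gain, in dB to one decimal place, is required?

The required make-up gain is the shortfall in the dB sum.
G = -5.9 − (-41.4) − 3.1 + 19.9 = 52.3 dB.

52.3 dB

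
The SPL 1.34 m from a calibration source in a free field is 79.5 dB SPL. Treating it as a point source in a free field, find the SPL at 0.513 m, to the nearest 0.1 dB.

Free-field point source: level drops by 20·log₁₀ of the distance ratio.
ΔL = −20·log₁₀(0.513/1.34) = 8.34 dB, so L₂ = 79.5 + (8.34) = 87.8 dB SPL.

87.8 dB SPL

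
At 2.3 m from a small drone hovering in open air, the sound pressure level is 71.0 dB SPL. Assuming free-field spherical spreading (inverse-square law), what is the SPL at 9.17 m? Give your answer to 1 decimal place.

For a point source in a free field, ΔL = −20·log₁₀(d₂/d₁).
ΔL = −20·log₁₀(9.17/2.3) = -12.01 dB, so L₂ = 71.0 + (-12.01) = 59.0 dB SPL.

59.0 dB SPL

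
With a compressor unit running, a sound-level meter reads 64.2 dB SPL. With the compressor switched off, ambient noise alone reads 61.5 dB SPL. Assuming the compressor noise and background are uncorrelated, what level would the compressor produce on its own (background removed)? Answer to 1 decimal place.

60.9 dB SPL

Background correction is a power subtraction:
L_src = 10·log₁₀(10^(64.2/10) − 10^(61.5/10)) = 10·log₁₀(1218000) = 60.9 dB SPL.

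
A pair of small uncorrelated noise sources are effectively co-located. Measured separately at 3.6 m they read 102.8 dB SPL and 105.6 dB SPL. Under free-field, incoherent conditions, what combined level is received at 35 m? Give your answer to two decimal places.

87.68 dB SPL

Combined at 3.6 m: 10·log₁₀(10^(102.8/10)+10^(105.6/10)) = 107.432 dB SPL.
Then apply −20·log₁₀(35/3.6) = -19.755 dB → 87.68 dB SPL.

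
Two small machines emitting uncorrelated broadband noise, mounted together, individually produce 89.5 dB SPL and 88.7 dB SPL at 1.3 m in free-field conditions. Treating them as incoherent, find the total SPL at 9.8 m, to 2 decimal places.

74.58 dB SPL

Combined at 1.3 m: 10·log₁₀(10^(89.5/10)+10^(88.7/10)) = 92.129 dB SPL.
Then apply −20·log₁₀(9.8/1.3) = -17.546 dB → 74.58 dB SPL.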